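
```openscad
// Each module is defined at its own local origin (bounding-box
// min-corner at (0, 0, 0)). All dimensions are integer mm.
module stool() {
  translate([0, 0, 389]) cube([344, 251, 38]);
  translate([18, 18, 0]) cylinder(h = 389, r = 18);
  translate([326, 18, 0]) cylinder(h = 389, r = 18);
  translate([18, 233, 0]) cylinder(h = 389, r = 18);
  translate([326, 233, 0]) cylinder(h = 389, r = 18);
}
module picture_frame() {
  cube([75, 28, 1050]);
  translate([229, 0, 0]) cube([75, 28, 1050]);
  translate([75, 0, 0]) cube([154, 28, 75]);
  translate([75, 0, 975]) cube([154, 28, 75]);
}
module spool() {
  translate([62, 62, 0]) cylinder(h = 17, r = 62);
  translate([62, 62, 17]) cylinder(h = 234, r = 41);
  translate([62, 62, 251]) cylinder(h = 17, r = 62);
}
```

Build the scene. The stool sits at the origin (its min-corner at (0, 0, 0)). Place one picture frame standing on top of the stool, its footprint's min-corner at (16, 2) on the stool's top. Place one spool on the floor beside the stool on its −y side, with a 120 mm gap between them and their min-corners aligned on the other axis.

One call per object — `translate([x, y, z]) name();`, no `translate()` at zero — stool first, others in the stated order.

stool();
translate([16, 2, 427]) picture_frame();
translate([0, -244, 0]) spool();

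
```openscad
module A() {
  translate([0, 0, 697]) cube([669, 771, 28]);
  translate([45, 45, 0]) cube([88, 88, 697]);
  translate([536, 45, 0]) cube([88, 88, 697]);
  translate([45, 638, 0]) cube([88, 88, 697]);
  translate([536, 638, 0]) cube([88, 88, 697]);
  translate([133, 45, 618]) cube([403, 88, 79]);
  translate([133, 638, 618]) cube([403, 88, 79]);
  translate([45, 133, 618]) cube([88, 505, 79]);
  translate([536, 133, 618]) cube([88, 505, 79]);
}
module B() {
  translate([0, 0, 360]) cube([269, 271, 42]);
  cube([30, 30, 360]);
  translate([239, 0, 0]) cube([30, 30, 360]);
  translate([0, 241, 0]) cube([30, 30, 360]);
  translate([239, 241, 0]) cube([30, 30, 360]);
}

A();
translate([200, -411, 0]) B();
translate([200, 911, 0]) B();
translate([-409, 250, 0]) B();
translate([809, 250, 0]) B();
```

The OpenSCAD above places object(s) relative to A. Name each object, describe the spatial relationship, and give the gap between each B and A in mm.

Each stool's nearest face is 140 mm from the table's bounding box.

A is a table. B is a stool. Four stools sit around the table at the −y, +y, −x, +x sides. The gap between each stool and the table is 140 mm.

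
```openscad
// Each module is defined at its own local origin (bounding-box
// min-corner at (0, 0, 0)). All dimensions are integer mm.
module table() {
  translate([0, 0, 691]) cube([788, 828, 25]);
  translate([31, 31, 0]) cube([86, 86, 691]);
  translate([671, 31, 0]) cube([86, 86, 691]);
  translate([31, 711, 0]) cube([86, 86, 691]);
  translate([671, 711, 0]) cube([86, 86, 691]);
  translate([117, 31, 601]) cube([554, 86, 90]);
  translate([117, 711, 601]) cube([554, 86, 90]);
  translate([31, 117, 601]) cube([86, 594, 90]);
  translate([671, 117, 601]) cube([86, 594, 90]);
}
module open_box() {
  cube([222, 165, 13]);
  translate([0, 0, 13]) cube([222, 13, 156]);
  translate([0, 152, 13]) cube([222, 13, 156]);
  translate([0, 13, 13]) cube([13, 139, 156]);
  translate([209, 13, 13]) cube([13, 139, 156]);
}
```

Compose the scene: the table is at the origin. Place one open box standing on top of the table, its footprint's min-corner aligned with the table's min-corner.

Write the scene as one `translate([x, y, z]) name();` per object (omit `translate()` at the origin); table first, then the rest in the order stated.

table();
translate([0, 0, 716]) open_box();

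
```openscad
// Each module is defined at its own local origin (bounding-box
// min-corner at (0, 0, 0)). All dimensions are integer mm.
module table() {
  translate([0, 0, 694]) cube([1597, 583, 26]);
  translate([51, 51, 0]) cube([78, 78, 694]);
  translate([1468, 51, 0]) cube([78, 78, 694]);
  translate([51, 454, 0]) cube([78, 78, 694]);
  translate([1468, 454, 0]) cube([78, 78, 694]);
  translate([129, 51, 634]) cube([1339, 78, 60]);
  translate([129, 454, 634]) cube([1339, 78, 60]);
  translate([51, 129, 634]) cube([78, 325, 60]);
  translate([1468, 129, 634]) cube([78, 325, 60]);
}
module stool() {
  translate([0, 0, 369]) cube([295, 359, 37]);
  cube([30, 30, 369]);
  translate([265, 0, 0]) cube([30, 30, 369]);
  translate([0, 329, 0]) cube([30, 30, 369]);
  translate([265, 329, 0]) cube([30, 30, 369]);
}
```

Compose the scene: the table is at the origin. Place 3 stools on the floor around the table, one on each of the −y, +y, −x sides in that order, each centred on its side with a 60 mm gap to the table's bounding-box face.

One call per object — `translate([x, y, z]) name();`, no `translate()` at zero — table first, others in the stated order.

table();
translate([651, -419, 0]) stool();
translate([651, 643, 0]) stool();
translate([-355, 112, 0]) stool();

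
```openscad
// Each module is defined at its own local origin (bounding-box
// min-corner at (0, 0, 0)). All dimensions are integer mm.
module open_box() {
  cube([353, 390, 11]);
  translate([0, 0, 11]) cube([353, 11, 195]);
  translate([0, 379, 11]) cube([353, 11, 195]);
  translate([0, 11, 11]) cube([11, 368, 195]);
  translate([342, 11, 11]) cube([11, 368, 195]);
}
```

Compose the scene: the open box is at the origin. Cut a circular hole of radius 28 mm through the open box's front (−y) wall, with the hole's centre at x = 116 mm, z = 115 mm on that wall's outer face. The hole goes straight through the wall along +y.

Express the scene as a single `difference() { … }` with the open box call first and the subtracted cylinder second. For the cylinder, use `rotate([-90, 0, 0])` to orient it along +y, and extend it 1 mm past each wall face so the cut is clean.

difference() {
  open_box();
  translate([116, -1, 115]) rotate([-90, 0, 0]) cylinder(h = 13, r = 28);
}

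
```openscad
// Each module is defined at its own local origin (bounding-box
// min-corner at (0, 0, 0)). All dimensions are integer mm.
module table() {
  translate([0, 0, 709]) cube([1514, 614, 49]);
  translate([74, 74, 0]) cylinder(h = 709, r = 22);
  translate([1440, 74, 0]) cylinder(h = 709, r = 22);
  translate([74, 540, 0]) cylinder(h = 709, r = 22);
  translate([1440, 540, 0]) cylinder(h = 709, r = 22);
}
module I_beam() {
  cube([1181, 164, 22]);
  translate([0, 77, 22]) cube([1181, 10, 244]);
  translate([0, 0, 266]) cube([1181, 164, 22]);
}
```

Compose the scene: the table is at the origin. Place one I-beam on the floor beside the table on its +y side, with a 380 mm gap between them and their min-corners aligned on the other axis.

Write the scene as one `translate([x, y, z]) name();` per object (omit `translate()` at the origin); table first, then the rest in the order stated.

table();
translate([0, 994, 0]) I_beam();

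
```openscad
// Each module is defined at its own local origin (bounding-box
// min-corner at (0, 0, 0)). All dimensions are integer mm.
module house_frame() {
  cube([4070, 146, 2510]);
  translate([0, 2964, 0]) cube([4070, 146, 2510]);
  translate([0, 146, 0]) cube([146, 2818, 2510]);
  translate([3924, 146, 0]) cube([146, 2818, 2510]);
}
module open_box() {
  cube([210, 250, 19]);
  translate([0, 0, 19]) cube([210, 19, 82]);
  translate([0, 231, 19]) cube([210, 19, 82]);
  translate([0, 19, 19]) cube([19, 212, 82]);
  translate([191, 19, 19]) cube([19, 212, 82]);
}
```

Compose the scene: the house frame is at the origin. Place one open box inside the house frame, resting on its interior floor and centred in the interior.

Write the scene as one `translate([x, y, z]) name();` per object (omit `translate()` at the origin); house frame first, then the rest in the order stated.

house_frame();
translate([1930, 1430, 0]) open_box();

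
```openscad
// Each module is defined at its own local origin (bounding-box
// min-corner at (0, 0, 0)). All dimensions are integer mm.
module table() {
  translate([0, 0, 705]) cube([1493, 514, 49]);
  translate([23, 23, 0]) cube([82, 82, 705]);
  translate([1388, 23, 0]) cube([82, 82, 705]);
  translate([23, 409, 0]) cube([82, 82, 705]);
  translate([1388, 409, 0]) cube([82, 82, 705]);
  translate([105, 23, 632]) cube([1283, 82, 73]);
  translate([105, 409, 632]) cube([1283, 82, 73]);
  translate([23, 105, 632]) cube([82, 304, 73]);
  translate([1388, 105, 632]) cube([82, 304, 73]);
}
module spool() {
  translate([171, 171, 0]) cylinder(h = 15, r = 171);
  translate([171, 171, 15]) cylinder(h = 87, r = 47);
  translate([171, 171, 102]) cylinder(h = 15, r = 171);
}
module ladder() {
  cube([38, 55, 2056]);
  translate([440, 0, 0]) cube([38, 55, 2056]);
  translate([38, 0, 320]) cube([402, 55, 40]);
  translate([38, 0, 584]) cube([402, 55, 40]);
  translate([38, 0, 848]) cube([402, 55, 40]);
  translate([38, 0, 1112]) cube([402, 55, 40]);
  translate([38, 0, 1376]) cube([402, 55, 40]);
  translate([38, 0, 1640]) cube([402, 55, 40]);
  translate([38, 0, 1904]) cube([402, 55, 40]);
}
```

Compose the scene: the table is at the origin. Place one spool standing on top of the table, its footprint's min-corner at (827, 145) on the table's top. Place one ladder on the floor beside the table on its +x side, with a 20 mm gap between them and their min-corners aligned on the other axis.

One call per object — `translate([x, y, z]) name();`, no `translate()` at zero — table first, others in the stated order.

table();
translate([827, 145, 754]) spool();
translate([1513, 0, 0]) ladder();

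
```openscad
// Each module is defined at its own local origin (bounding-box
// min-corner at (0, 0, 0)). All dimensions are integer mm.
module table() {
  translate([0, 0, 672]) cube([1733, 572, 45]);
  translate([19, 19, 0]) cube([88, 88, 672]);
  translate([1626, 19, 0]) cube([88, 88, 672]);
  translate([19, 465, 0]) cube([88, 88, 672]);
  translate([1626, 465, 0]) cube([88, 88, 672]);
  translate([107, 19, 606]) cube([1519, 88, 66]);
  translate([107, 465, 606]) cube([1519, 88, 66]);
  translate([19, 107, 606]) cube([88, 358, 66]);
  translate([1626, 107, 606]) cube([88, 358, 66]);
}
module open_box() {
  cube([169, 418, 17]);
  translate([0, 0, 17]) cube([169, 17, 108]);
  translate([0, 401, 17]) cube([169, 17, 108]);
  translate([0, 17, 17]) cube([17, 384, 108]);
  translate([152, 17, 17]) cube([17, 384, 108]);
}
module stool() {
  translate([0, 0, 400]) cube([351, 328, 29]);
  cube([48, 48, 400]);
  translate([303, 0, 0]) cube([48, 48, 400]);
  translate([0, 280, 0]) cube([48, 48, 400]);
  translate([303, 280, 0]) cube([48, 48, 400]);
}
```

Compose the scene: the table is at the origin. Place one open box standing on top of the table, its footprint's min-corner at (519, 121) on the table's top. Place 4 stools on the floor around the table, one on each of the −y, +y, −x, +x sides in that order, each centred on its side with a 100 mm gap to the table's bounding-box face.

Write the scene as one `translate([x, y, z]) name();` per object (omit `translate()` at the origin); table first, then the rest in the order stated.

table();
translate([519, 121, 717]) open_box();
translate([691, -428, 0]) stool();
translate([691, 672, 0]) stool();
translate([-451, 122, 0]) stool();
translate([1833, 122, 0]) stool();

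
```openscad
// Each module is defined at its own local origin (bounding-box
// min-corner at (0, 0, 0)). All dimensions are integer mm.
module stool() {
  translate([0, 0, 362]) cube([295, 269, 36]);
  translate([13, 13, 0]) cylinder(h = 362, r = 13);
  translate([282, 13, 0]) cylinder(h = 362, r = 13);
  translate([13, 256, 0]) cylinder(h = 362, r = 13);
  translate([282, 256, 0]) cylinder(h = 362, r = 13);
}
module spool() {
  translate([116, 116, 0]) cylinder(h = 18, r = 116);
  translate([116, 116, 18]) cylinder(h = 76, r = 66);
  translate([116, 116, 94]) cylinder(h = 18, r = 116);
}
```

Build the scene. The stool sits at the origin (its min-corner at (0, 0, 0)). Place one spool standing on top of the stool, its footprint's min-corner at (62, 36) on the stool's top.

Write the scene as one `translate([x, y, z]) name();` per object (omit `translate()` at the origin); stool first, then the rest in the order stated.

stool();
translate([62, 36, 398]) spool();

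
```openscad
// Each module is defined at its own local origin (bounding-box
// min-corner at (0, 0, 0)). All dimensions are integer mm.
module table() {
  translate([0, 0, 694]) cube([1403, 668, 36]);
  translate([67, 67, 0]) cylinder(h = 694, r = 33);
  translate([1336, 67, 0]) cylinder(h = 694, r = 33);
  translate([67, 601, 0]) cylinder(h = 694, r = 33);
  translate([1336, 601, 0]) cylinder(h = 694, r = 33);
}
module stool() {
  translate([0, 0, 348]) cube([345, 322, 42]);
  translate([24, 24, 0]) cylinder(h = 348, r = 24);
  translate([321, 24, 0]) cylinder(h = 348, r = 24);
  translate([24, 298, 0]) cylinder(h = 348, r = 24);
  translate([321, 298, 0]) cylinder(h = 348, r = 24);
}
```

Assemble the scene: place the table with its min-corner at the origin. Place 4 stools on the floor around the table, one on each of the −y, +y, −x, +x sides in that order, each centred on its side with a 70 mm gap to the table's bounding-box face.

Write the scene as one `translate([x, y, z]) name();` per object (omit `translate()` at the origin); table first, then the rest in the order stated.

table();
translate([529, -392, 0]) stool();
translate([529, 738, 0]) stool();
translate([-415, 173, 0]) stool();
translate([1473, 173, 0]) stool();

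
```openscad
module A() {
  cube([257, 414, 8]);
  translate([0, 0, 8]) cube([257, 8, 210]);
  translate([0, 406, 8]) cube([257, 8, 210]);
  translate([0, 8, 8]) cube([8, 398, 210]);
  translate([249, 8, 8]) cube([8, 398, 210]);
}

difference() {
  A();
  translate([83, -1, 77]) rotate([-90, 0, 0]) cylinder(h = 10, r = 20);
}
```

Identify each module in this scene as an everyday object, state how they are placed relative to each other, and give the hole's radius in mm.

The subtracted cylinder has r = 20 mm.

A is an open box. The open box has a circular hole through its front wall. The hole's radius is 20 mm.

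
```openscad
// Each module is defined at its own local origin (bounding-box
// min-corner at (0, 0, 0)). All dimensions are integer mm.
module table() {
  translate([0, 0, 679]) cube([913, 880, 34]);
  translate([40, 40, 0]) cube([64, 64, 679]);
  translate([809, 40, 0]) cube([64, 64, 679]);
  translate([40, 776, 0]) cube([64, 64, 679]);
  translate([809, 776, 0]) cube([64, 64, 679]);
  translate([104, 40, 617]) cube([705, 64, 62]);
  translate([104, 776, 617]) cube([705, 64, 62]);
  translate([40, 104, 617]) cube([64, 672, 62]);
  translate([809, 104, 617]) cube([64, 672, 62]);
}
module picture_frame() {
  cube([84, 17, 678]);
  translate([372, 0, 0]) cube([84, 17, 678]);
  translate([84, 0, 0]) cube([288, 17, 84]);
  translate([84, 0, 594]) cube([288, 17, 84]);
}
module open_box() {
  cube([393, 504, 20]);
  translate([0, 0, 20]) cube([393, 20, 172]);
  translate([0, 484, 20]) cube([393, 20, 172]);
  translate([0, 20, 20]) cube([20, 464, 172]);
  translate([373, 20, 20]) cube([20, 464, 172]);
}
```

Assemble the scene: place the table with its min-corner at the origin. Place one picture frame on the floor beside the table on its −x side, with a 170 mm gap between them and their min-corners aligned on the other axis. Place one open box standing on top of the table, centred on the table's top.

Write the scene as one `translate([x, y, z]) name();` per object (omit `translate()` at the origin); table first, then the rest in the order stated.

table();
translate([-626, 0, 0]) picture_frame();
translate([260, 188, 713]) open_box();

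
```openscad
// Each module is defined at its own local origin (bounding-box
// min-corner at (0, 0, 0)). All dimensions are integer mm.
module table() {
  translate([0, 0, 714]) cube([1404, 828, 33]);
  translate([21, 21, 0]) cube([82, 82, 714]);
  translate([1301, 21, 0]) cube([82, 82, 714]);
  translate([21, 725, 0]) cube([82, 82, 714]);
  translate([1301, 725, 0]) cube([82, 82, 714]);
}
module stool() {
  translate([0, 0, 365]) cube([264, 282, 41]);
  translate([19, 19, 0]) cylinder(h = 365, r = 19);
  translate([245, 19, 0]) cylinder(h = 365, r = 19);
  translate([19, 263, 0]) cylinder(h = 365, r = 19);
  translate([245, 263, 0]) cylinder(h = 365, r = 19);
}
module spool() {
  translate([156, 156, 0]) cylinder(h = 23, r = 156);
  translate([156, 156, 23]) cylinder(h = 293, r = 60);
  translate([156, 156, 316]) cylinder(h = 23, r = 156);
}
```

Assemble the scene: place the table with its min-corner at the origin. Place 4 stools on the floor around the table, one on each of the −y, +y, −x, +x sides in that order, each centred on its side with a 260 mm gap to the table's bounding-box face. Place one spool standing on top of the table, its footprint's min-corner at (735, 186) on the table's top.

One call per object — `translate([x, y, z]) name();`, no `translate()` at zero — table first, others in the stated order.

table();
translate([570, -542, 0]) stool();
translate([570, 1088, 0]) stool();
translate([-524, 273, 0]) stool();
translate([1664, 273, 0]) stool();
translate([735, 186, 747]) spool();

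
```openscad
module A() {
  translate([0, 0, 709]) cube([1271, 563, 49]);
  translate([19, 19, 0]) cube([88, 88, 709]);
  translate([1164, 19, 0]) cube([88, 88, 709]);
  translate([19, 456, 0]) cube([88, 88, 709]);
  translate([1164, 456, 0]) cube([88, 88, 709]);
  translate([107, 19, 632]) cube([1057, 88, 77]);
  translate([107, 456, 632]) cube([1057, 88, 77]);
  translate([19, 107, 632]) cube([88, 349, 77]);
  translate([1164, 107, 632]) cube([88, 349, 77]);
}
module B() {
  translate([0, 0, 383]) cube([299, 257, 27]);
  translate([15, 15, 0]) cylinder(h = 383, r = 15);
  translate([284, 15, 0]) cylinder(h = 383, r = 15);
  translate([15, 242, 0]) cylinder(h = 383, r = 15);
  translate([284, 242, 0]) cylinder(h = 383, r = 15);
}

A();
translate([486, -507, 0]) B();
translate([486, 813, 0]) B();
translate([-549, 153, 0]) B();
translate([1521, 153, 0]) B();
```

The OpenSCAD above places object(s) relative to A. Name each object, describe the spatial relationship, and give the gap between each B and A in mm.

Each stool's nearest face is 250 mm from the table's bounding box.

A is a table. B is a stool. Four stools sit around the table at the −y, +y, −x, +x sides. The gap between each stool and the table is 250 mm.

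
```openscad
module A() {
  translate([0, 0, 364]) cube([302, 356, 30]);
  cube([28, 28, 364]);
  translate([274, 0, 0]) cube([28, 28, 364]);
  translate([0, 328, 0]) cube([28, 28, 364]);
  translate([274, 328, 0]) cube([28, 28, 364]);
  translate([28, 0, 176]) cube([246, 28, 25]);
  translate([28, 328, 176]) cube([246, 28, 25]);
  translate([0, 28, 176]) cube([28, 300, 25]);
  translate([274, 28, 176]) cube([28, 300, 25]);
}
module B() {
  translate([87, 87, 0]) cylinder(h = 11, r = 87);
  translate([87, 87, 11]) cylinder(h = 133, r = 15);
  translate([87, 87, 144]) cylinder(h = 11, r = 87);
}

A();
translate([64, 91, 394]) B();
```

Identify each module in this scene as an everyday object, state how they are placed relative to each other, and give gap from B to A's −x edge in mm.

A is a stool. B is a spool. The spool is on top of the stool, centred. The gap from the spool to the stool's −x edge is 64 mm.

The spool's min-x is at 64; the stool's min-x is 0; gap = 64 mm.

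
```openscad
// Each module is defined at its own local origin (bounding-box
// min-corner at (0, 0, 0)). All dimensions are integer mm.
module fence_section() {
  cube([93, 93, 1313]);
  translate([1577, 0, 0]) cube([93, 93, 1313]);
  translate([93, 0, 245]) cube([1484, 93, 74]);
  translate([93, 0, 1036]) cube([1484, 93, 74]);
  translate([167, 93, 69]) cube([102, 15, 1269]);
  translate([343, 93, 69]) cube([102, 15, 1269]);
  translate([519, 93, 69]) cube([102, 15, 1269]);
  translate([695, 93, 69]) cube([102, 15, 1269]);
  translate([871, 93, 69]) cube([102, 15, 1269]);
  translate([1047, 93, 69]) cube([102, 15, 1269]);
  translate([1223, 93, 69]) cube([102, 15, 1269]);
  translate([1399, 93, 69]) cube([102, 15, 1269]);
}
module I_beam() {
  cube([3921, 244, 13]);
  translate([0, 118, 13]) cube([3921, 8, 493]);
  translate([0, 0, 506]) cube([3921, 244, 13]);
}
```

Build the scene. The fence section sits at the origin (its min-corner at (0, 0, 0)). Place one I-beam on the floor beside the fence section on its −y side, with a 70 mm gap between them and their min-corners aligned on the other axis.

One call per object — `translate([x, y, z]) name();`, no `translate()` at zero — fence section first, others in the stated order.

fence_section();
translate([0, -314, 0]) I_beam();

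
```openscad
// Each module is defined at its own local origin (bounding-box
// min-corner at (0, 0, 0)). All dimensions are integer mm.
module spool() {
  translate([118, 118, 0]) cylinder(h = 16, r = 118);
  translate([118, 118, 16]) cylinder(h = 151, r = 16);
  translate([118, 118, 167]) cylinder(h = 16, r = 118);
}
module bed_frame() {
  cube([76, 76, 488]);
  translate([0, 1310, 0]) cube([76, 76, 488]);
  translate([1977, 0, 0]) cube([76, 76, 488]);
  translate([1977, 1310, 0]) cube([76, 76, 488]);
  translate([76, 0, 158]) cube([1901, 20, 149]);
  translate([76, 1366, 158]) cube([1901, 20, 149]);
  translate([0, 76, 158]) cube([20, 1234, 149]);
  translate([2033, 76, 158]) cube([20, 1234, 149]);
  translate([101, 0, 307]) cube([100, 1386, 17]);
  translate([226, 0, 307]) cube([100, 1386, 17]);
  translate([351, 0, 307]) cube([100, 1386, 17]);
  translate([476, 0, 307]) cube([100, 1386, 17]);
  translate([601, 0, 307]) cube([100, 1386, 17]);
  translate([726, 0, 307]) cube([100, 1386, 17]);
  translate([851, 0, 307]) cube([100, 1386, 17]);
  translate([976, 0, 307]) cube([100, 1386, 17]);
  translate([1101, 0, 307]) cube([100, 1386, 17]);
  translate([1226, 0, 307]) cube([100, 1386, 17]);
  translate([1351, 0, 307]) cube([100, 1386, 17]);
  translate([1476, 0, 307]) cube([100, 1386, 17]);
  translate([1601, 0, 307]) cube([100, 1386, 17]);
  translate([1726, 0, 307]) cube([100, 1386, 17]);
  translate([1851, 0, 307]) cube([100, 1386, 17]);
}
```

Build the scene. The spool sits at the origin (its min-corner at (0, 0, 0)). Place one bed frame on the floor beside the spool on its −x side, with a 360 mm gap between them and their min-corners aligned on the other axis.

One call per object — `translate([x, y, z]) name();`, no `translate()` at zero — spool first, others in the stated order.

spool();
translate([-2413, 0, 0]) bed_frame();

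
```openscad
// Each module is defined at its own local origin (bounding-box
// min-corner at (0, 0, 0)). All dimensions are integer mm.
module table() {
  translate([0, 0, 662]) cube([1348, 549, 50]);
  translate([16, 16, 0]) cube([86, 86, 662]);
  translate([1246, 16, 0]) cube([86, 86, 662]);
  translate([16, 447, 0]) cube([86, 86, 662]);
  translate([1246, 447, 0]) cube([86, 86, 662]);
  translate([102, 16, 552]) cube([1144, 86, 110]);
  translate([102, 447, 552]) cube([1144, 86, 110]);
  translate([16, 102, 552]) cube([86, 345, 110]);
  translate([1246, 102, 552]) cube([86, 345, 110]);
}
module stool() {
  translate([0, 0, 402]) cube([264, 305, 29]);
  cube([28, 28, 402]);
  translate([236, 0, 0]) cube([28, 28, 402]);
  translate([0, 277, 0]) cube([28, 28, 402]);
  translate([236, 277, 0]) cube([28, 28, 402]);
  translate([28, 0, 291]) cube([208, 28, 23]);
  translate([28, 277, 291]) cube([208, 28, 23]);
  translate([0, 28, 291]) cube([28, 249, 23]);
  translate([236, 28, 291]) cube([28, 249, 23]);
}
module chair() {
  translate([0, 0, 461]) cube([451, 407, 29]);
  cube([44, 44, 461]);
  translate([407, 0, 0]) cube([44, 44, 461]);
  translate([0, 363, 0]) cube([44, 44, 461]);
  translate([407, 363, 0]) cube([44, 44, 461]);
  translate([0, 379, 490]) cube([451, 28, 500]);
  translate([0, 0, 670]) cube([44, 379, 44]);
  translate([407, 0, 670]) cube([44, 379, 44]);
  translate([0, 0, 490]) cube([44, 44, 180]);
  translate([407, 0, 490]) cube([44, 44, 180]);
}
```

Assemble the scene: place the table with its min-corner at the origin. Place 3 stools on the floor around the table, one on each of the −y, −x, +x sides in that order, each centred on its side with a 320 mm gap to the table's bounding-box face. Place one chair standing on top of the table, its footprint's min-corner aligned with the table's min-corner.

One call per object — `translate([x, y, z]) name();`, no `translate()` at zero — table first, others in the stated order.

table();
translate([542, -625, 0]) stool();
translate([-584, 122, 0]) stool();
translate([1668, 122, 0]) stool();
translate([0, 0, 712]) chair();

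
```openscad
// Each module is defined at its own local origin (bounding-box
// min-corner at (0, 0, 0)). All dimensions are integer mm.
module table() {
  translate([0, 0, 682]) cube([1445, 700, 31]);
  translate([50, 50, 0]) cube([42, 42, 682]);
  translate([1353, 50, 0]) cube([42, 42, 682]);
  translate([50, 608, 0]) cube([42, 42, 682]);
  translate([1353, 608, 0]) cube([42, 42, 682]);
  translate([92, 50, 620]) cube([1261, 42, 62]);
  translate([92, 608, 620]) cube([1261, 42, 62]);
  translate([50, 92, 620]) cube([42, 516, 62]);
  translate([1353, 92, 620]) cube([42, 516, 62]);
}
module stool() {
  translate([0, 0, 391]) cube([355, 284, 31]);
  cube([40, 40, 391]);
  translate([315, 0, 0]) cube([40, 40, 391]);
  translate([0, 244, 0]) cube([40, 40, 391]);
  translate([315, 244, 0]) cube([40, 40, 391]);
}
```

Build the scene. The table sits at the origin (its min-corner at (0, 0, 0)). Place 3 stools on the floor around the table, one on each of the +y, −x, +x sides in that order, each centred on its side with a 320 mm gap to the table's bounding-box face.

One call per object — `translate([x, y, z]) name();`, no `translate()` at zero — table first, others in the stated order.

table();
translate([545, 1020, 0]) stool();
translate([-675, 208, 0]) stool();
translate([1765, 208, 0]) stool();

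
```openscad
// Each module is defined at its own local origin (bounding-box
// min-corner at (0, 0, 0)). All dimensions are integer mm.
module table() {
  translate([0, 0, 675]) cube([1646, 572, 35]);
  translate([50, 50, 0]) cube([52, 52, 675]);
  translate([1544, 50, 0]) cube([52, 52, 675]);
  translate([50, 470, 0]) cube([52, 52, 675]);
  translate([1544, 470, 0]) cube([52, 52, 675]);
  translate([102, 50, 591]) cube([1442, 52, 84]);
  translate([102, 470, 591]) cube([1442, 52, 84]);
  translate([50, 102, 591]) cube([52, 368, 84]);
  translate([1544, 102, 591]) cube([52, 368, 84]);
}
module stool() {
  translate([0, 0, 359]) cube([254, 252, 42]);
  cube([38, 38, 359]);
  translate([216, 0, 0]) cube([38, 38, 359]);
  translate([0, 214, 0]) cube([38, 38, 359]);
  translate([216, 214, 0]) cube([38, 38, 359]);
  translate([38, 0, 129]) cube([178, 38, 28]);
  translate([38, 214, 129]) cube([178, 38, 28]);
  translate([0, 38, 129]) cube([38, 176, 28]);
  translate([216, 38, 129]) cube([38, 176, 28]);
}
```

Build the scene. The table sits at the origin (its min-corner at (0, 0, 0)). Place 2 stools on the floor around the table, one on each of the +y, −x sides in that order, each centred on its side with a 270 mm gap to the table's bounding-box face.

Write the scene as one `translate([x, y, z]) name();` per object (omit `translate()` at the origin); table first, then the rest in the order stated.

table();
translate([696, 842, 0]) stool();
translate([-524, 160, 0]) stool();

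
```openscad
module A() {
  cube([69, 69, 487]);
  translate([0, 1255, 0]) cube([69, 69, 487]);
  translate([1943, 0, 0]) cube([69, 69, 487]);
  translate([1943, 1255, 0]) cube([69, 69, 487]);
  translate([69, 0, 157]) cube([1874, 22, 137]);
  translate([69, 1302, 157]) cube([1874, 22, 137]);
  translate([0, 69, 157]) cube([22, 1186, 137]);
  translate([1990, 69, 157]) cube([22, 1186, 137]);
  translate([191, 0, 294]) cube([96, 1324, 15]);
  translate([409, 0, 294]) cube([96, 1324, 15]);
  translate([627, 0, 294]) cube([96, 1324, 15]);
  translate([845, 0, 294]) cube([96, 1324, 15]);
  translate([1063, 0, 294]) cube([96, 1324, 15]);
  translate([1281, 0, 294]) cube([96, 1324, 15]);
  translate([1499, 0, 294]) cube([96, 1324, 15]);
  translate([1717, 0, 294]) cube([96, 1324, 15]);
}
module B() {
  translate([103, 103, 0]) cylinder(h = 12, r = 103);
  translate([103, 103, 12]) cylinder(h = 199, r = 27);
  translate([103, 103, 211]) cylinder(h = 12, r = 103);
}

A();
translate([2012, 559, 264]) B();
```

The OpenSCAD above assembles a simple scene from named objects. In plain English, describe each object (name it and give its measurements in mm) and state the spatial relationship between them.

A is a bed frame 2012 mm long (x) by 1324 mm wide (y). Four 69×69 mm corner posts, 487 mm tall, at the corners of the footprint. Four rails of 22 mm thickness and 137 mm height run between adjacent posts with their undersides at z = 157 mm, their outer faces flush with the outside of the frame (the two x-running rails run between the posts' inner faces; the two y-running rails run between the posts' inner faces). 8 slats, each 96 mm wide (x) and 15 mm thick, lie across the top of the two x-running rails, running the full 1324 mm width of the frame in y; the slats are evenly spaced along x between the inner faces of the end posts with equal gaps (rounded down to the nearest mm) at the −x end and between each pair — any rounding remainder accumulates at the +x end.

B is a spool: two coaxial disc flanges of radius 103 mm and thickness 12 mm, joined by a core cylinder of radius 27 mm and height 199 mm. The lower flange rests on z = 0 and the three cylinders share a vertical axis.

The spool is beside the bed frame with their tops flush at z = 487.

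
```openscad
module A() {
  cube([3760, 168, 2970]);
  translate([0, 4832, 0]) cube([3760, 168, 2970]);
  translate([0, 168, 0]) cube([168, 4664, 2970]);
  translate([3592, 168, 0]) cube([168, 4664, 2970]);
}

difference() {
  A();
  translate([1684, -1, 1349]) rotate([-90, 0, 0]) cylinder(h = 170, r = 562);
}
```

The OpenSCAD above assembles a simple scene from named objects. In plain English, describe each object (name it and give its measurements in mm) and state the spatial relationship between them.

A is a box-shaped house frame (walls only): outside footprint 3760×5000 mm, wall height 2970 mm, wall thickness 168 mm. The two y-facing walls run the full x-width; the two x-facing walls fit between the inner faces of the y-facing walls.

The house frame has a circular hole of radius 562 mm through its front wall, centred at (x = 1684, z = 1349).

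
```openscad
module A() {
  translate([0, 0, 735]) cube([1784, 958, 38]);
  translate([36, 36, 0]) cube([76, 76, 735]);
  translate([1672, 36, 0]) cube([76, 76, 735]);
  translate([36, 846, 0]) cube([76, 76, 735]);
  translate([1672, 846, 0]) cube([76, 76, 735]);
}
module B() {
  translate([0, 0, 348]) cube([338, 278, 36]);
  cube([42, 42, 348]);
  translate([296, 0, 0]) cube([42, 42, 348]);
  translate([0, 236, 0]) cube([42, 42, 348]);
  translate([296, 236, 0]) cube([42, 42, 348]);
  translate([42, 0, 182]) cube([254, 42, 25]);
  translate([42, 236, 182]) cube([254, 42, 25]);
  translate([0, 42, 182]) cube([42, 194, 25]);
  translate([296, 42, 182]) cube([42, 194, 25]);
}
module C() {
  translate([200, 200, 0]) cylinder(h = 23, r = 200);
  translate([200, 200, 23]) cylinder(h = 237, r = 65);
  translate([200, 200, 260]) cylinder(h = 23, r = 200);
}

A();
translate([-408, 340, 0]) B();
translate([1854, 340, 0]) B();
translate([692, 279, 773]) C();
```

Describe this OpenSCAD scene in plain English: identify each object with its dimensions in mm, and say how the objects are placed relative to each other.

A is a table: top 1784 mm (x) × 958 mm (y), 38 mm thick, upper face at z = 773 mm, on four 76×76 mm square legs, each inset 36 mm from the nearest pair of top edges, running from z = 0 to the bottom of the top.

B is a four-legged stool. The seat is 338×278 mm, 36 mm thick, top at z = 384 mm. It stands on four square legs, each 42×42 mm in cross-section, from z = 0 to the seat underside, each flush with a corner of the seat. Four stretchers, 42 mm wide and 25 mm tall, connect adjacent legs with their undersides at z = 182 mm, each running between the inner faces of the legs it joins and aligned with the legs' outer faces on the other axis.

C is a spool: two coaxial disc flanges of radius 200 mm and thickness 23 mm, joined by a core cylinder of radius 65 mm and height 237 mm. The lower flange rests on z = 0 and the three cylinders share a vertical axis.

Two stools sit around the table at the −x, +x sides. The spool is on top of the table, centred.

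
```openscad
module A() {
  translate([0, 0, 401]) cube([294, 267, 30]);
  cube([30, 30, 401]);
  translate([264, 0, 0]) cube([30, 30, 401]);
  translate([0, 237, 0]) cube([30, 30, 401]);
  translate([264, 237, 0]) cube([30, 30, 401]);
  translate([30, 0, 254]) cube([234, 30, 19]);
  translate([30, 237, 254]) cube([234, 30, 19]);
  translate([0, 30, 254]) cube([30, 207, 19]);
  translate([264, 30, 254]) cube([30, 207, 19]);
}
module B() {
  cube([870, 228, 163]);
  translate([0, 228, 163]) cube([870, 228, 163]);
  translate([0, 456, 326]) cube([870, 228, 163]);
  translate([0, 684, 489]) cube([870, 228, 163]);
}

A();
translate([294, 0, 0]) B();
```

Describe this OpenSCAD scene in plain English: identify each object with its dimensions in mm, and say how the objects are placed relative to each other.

A is a simple wooden stool: a rectangular seat 294 mm (x) by 267 mm (y), 30 mm thick, top face at z = 431 mm, on four square legs, each 30×30 mm in cross-section. The legs rest on z = 0, each flush with a corner of the seat. Four stretchers, 30 mm wide and 19 mm tall, connect adjacent legs with their undersides at z = 254 mm, each running between the inner faces of the legs it joins and aligned with the legs' outer faces on the other axis.

B is a run of 4 identical solid stair steps. Each tread is 870×228 mm and each step block is 163 mm high. Step 1 rests on the floor; step k is offset from step 1 by (k−1)×228 mm in y and (k−1)×163 mm in z.

The staircase is against the stool's +x side, with their −y faces flush.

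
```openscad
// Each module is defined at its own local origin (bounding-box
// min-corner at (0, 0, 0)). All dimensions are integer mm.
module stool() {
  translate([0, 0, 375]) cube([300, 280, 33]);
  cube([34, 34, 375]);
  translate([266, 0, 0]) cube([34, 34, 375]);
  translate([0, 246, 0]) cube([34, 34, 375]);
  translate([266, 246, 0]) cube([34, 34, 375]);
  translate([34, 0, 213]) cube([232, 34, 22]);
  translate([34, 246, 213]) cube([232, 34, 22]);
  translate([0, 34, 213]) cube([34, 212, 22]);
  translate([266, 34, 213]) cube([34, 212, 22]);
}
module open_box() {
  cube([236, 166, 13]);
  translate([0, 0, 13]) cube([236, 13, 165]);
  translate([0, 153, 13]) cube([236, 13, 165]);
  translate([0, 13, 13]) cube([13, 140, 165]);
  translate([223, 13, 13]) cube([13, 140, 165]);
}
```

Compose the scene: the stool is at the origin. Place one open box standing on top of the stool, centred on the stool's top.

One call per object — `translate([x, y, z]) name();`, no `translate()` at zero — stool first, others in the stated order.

stool();
translate([32, 57, 408]) open_box();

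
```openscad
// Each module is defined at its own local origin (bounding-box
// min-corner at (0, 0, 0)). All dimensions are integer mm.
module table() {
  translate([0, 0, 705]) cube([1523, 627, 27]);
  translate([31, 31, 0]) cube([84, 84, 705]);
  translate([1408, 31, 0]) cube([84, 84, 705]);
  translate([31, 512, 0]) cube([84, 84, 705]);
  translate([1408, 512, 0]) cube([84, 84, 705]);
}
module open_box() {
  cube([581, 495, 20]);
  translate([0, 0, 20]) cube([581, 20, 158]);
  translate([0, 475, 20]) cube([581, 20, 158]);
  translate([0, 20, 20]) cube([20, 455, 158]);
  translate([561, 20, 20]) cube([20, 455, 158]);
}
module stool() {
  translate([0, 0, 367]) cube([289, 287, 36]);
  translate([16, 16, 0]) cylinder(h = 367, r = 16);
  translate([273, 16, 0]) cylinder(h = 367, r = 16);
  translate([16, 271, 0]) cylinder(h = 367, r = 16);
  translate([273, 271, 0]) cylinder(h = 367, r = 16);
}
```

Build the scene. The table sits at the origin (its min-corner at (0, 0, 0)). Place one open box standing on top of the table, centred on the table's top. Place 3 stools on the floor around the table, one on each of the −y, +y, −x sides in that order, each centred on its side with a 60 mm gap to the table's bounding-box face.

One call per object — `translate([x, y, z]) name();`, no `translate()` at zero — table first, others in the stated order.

table();
translate([471, 66, 732]) open_box();
translate([617, -347, 0]) stool();
translate([617, 687, 0]) stool();
translate([-349, 170, 0]) stool();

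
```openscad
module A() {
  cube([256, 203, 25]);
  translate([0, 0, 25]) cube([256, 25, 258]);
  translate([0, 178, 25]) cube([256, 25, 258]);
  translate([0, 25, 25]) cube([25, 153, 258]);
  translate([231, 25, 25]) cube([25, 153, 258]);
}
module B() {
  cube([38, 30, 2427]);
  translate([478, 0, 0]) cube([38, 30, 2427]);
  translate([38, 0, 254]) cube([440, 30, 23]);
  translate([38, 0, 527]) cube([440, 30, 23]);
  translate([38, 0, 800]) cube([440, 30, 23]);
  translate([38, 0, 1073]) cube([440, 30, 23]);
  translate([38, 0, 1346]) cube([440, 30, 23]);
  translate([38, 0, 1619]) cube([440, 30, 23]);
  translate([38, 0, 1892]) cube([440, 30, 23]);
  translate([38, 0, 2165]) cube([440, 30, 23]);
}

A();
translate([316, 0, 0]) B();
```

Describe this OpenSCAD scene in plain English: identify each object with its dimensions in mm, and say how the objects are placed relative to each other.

A is an open storage box with external size 256×203×283 mm and wall thickness 25 mm (the base is also 25 mm thick). The base covers the whole footprint; the four walls stand on the base, with the y-facing walls full-width and the x-facing walls fitting between their inner faces.

B is a straight ladder. Two 38×30 mm vertical rails, 2427 mm tall, stand 516 mm apart (outside-to-outside) with their front faces coplanar on the −y side. 8 rungs, each 30 mm deep and 23 mm tall, span between the inner faces of the rails, front faces flush with the rails. The lowest rung's underside is at z = 254 mm and rungs are spaced 273 mm apart (underside to underside).

The ladder is on the floor beside the open box on its +x side.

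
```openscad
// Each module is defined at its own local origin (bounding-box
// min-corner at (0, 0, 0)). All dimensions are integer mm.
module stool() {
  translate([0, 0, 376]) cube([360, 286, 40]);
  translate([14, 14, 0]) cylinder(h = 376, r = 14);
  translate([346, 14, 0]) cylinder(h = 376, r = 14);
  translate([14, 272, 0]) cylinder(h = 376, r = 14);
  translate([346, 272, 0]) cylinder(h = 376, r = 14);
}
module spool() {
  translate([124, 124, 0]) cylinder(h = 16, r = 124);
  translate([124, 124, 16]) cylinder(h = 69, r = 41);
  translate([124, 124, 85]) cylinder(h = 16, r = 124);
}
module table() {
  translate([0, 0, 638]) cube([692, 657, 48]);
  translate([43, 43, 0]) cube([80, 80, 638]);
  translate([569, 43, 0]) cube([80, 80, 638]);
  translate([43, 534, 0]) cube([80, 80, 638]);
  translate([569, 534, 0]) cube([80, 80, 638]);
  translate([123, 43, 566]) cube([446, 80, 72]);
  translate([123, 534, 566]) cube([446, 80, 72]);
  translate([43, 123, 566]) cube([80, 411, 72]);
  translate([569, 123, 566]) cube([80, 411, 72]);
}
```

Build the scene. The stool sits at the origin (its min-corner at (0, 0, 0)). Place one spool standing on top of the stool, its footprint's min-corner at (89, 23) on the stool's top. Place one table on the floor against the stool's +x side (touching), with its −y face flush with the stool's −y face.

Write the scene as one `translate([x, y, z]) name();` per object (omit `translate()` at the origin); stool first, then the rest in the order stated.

stool();
translate([89, 23, 416]) spool();
translate([360, 0, 0]) table();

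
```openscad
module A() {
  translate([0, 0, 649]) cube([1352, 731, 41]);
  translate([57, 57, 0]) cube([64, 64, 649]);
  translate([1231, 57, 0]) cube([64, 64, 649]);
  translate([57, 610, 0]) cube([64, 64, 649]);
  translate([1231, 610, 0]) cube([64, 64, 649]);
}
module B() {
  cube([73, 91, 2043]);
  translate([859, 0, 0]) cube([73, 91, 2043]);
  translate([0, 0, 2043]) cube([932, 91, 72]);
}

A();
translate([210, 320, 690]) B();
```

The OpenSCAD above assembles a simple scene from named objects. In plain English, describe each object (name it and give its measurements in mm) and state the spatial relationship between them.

A is a rectangular dining table. The top is 1352×731×41 mm with its upper surface at z = 690 mm. It stands on four 64×64 mm square legs, each inset 57 mm from the nearest pair of top edges, running from the floor to the underside of the top.

B is a rectangular door frame: two vertical jambs of 73×91 mm section, 2043 mm tall, with a clear opening 786 mm wide between their inner faces. A header 72 mm tall and 91 mm deep lies on top of the jambs and spans the full outside width.

The door frame is on top of the table, centred.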